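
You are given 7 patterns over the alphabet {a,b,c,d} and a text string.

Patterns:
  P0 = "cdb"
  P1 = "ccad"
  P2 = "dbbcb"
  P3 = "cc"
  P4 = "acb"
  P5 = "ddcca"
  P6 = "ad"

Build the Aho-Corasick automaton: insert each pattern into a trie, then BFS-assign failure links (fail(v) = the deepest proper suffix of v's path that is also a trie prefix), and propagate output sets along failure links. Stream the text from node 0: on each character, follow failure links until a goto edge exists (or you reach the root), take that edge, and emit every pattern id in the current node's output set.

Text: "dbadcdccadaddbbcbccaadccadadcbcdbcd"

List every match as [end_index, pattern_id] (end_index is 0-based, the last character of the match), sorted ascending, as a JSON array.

Build:
Trie (insert patterns):
  n0 'ε': a→12 c→1 d→7
  n1 'c': c→4 d→2
  n2 'cd': b→3
  n3 'cdb': ·  ←P0
  n4 'cc': a→5  ←P3
  n5 'cca': d→6
  n6 'ccad': ·  ←P1
  n7 'd': b→8 d→15
  n8 'db': b→9
  n9 'dbb': c→10
  n10 'dbbc': b→11
  n11 'dbbcb': ·  ←P2
  n12 'a': c→13 d→19
  n13 'ac': b→14
  n14 'acb': ·  ←P4
  n15 'dd': c→16
  n16 'ddc': c→17
  n17 'ddcc': a→18
  n18 'ddcca': ·  ←P5
  n19 'ad': ·  ←P6

BFS fail/out derivation:
  n1('c'): parent n0 fail=0; on 'c' 0 → fail=0;  out ∅∪∅=∅
  n7('d'): parent n0 fail=0; on 'd' 0 → fail=0;  out ∅∪∅=∅
  n12('a'): parent n0 fail=0; on 'a' 0 → fail=0;  out ∅∪∅=∅
  n2('cd'): parent n1 fail=0; on 'd' 0 → fail=7;  out ∅∪∅=∅
  n4('cc'): parent n1 fail=0; on 'c' 0 → fail=1;  out {3}∪∅={3}
  n8('db'): parent n7 fail=0; on 'b' 0 → fail=0;  out ∅∪∅=∅
  n13('ac'): parent n12 fail=0; on 'c' 0 → fail=1;  out ∅∪∅=∅
  n15('dd'): parent n7 fail=0; on 'd' 0 → fail=7;  out ∅∪∅=∅
  n19('ad'): parent n12 fail=0; on 'd' 0 → fail=7;  out {6}∪∅={6}
  n3('cdb'): parent n2 fail=7; on 'b' 7 → fail=8;  out {0}∪∅={0}
  n5('cca'): parent n4 fail=1; on 'a' 1→0 → fail=12;  out ∅∪∅=∅
  n9('dbb'): parent n8 fail=0; on 'b' 0 → fail=0;  out ∅∪∅=∅
  n14('acb'): parent n13 fail=1; on 'b' 1→0 → fail=0;  out {4}∪∅={4}
  n16('ddc'): parent n15 fail=7; on 'c' 7→0 → fail=1;  out ∅∪∅=∅
  n6('ccad'): parent n5 fail=12; on 'd' 12 → fail=19;  out {1}∪{6}={1,6}
  n10('dbbc'): parent n9 fail=0; on 'c' 0 → fail=1;  out ∅∪∅=∅
  n17('ddcc'): parent n16 fail=1; on 'c' 1 → fail=4;  out ∅∪{3}={3}
  n11('dbbcb'): parent n10 fail=1; on 'b' 1→0 → fail=0;  out {2}∪∅={2}
  n18('ddcca'): parent n17 fail=4; on 'a' 4 → fail=5;  out {5}∪∅={5}

Run:
i=0 'd': node 0→7
i=1 'b': node 7→8
i=2 'a': node 8→12 ·f
i=3 'd': node 12→19  ** P6@[2:3]
i=4 'c': node 19→1 ·f
i=5 'd': node 1→2
i=6 'c': node 2→1 ·f
i=7 'c': node 1→4  ** P3@[6:7]
i=8 'a': node 4→5
i=9 'd': node 5→6  ** P1@[6:9],P6@[8:9]
i=10 'a': node 6→12 ·f
i=11 'd': node 12→19  ** P6@[10:11]
i=12 'd': node 19→15 ·f
i=13 'b': node 15→8 ·f
i=14 'b': node 8→9
i=15 'c': node 9→10
i=16 'b': node 10→11  ** P2@[12:16]
i=17 'c': node 11→1 ·f
i=18 'c': node 1→4  ** P3@[17:18]
i=19 'a': node 4→5
i=20 'a': node 5→12 ·f
i=21 'd': node 12→19  ** P6@[20:21]
i=22 'c': node 19→1 ·f
i=23 'c': node 1→4  ** P3@[22:23]
i=24 'a': node 4→5
i=25 'd': node 5→6  ** P1@[22:25],P6@[24:25]
i=26 'a': node 6→12 ·f
i=27 'd': node 12→19  ** P6@[26:27]
i=28 'c': node 19→1 ·f
i=29 'b': node 1→0 ·f
i=30 'c': node 0→1
i=31 'd': node 1→2
i=32 'b': node 2→3  ** P0@[30:32]
i=33 'c': node 3→1 ·f
i=34 'd': node 1→2

Result: [[3,6],[7,3],[9,1],[9,6],[11,6],[16,2],[18,3],[21,6],[23,3],[25,1],[25,6],[27,6],[32,0]]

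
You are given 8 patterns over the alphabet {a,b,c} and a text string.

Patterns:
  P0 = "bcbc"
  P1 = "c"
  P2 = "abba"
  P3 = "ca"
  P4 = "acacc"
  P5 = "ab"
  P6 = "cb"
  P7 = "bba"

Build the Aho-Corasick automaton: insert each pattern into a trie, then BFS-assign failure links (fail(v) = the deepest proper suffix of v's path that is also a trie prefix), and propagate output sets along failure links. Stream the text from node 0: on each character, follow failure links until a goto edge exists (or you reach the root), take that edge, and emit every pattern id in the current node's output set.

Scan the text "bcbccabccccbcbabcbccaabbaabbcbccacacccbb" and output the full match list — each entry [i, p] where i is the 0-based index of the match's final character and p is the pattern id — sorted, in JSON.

Build automaton:
Trie nodes:
  n0 'ε': a→6 b→1 c→5
  n1 'b': b→16 c→2
  n2 'bc': b→3
  n3 'bcb': c→4
  n4 'bcbc': ·  ←P0
  n5 'c': a→10 b→15  ←P1
  n6 'a': b→7 c→11
  n7 'ab': b→8  ←P5
  n8 'abb': a→9
  n9 'abba': ·  ←P2
  n10 'ca': ·  ←P3
  n11 'ac': a→12
  n12 'aca': c→13
  n13 'acac': c→14
  n14 'acacc': ·  ←P4
  n15 'cb': ·  ←P6
  n16 'bb': a→17
  n17 'bba': ·  ←P7

BFS fail/out derivation:
  fail(1) 'b': from fail(0)=0 chase 'b': 0 ⇒ 0;  out=∅∪out(0)=∅
  fail(5) 'c': from fail(0)=0 chase 'c': 0 ⇒ 0;  out={1}∪out(0)={1}
  fail(6) 'a': from fail(0)=0 chase 'a': 0 ⇒ 0;  out=∅∪out(0)=∅
  fail(2) 'bc': from fail(1)=0 chase 'c': 0 ⇒ 5;  out=∅∪out(5)={1}
  fail(7) 'ab': from fail(6)=0 chase 'b': 0 ⇒ 1;  out={5}∪out(1)={5}
  fail(10) 'ca': from fail(5)=0 chase 'a': 0 ⇒ 6;  out={3}∪out(6)={3}
  fail(11) 'ac': from fail(6)=0 chase 'c': 0 ⇒ 5;  out=∅∪out(5)={1}
  fail(15) 'cb': from fail(5)=0 chase 'b': 0 ⇒ 1;  out={6}∪out(1)={6}
  fail(16) 'bb': from fail(1)=0 chase 'b': 0 ⇒ 1;  out=∅∪out(1)=∅
  fail(3) 'bcb': from fail(2)=5 chase 'b': 5 ⇒ 15;  out=∅∪out(15)={6}
  fail(8) 'abb': from fail(7)=1 chase 'b': 1 ⇒ 16;  out=∅∪out(16)=∅
  fail(12) 'aca': from fail(11)=5 chase 'a': 5 ⇒ 10;  out=∅∪out(10)={3}
  fail(17) 'bba': from fail(16)=1 chase 'a': 1→0 ⇒ 6;  out={7}∪out(6)={7}
  fail(4) 'bcbc': from fail(3)=15 chase 'c': 15→1 ⇒ 2;  out={0}∪out(2)={0,1}
  fail(9) 'abba': from fail(8)=16 chase 'a': 16 ⇒ 17;  out={2}∪out(17)={2,7}
  fail(13) 'acac': from fail(12)=10 chase 'c': 10→6 ⇒ 11;  out=∅∪out(11)={1}
  fail(14) 'acacc': from fail(13)=11 chase 'c': 11→5→0 ⇒ 5;  out={4}∪out(5)={1,4}

Run:
pos 0 'b': at 1
pos 1 'c': at 2  → match P1@[1:1]
pos 2 'b': at 3  → match P6@[1:2]
pos 3 'c': at 4  → match P0@[0:3],P1@[3:3]
pos 4 'c': at 5 (via fail)  → match P1@[4:4]
pos 5 'a': at 10  → match P3@[4:5]
pos 6 'b': at 7 (via fail)  → match P5@[5:6]
pos 7 'c': at 2 (via fail)  → match P1@[7:7]
pos 8 'c': at 5 (via fail)  → match P1@[8:8]
pos 9 'c': at 5 (via fail)  → match P1@[9:9]
pos 10 'c': at 5 (via fail)  → match P1@[10:10]
pos 11 'b': at 15  → match P6@[10:11]
pos 12 'c': at 2 (via fail)  → match P1@[12:12]
pos 13 'b': at 3  → match P6@[12:13]
pos 14 'a': at 6 (via fail)
pos 15 'b': at 7  → match P5@[14:15]
pos 16 'c': at 2 (via fail)  → match P1@[16:16]
pos 17 'b': at 3  → match P6@[16:17]
pos 18 'c': at 4  → match P0@[15:18],P1@[18:18]
pos 19 'c': at 5 (via fail)  → match P1@[19:19]
pos 20 'a': at 10  → match P3@[19:20]
pos 21 'a': at 6 (via fail)
pos 22 'b': at 7  → match P5@[21:22]
pos 23 'b': at 8
pos 24 'a': at 9  → match P2@[21:24],P7@[22:24]
pos 25 'a': at 6 (via fail)
pos 26 'b': at 7  → match P5@[25:26]
pos 27 'b': at 8
pos 28 'c': at 2 (via fail)  → match P1@[28:28]
pos 29 'b': at 3  → match P6@[28:29]
pos 30 'c': at 4  → match P0@[27:30],P1@[30:30]
pos 31 'c': at 5 (via fail)  → match P1@[31:31]
pos 32 'a': at 10  → match P3@[31:32]
pos 33 'c': at 11 (via fail)  → match P1@[33:33]
pos 34 'a': at 12  → match P3@[33:34]
pos 35 'c': at 13  → match P1@[35:35]
pos 36 'c': at 14  → match P1@[36:36],P4@[32:36]
pos 37 'c': at 5 (via fail)  → match P1@[37:37]
pos 38 'b': at 15  → match P6@[37:38]
pos 39 'b': at 16 (via fail)

All matches (sorted): [[1,1],[2,6],[3,0],[3,1],[4,1],[5,3],[6,5],[7,1],[8,1],[9,1],[10,1],[11,6],[12,1],[13,6],[15,5],[16,1],[17,6],[18,0],[18,1],[19,1],[20,3],[22,5],[24,2],[24,7],[26,5],[28,1],[29,6],[30,0],[30,1],[31,1],[32,3],[33,1],[34,3],[35,1],[36,1],[36,4],[37,1],[38,6]]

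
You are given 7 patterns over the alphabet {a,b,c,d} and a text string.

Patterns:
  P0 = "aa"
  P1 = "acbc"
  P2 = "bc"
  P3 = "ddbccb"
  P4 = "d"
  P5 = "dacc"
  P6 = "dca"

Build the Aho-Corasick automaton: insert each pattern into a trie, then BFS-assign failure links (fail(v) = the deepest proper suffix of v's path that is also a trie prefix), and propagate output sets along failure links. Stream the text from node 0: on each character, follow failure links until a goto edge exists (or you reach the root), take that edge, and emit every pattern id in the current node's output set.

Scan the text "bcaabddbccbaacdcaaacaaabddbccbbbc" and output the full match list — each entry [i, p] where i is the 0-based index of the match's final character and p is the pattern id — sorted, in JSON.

Construct AC machine:
Trie nodes:
  n0 'ε': a→1 b→6 d→8
  n1 'a': a→2 c→3
  n2 'aa': ·  ←P0
  n3 'ac': b→4
  n4 'acb': c→5
  n5 'acbc': ·  ←P1
  n6 'b': c→7
  n7 'bc': ·  ←P2
  n8 'd': a→14 c→17 d→9  ←P4
  n9 'dd': b→10
  n10 'ddb': c→11
  n11 'ddbc': c→12
  n12 'ddbcc': b→13
  n13 'ddbccb': ·  ←P3
  n14 'da': c→15
  n15 'dac': c→16
  n16 'dacc': ·  ←P5
  n17 'dc': a→18
  n18 'dca': ·  ←P6

BFS fail/out derivation:
  n1('a'): parent n0 fail=0; on 'a' 0 → fail=0;  out ∅∪∅=∅
  n6('b'): parent n0 fail=0; on 'b' 0 → fail=0;  out ∅∪∅=∅
  n8('d'): parent n0 fail=0; on 'd' 0 → fail=0;  out {4}∪∅={4}
  n2('aa'): parent n1 fail=0; on 'a' 0 → fail=1;  out {0}∪∅={0}
  n3('ac'): parent n1 fail=0; on 'c' 0 → fail=0;  out ∅∪∅=∅
  n7('bc'): parent n6 fail=0; on 'c' 0 → fail=0;  out {2}∪∅={2}
  n9('dd'): parent n8 fail=0; on 'd' 0 → fail=8;  out ∅∪{4}={4}
  n14('da'): parent n8 fail=0; on 'a' 0 → fail=1;  out ∅∪∅=∅
  n17('dc'): parent n8 fail=0; on 'c' 0 → fail=0;  out ∅∪∅=∅
  n4('acb'): parent n3 fail=0; on 'b' 0 → fail=6;  out ∅∪∅=∅
  n10('ddb'): parent n9 fail=8; on 'b' 8→0 → fail=6;  out ∅∪∅=∅
  n15('dac'): parent n14 fail=1; on 'c' 1 → fail=3;  out ∅∪∅=∅
  n18('dca'): parent n17 fail=0; on 'a' 0 → fail=1;  out {6}∪∅={6}
  n5('acbc'): parent n4 fail=6; on 'c' 6 → fail=7;  out {1}∪{2}={1,2}
  n11('ddbc'): parent n10 fail=6; on 'c' 6 → fail=7;  out ∅∪{2}={2}
  n16('dacc'): parent n15 fail=3; on 'c' 3→0 → fail=0;  out {5}∪∅={5}
  n12('ddbcc'): parent n11 fail=7; on 'c' 7→0 → fail=0;  out ∅∪∅=∅
  n13('ddbccb'): parent n12 fail=0; on 'b' 0 → fail=6;  out {3}∪∅={3}

Run:
pos 0 'b': at 6
pos 1 'c': at 7  → match P2@[0:1]
pos 2 'a': at 1 ·f
pos 3 'a': at 2  → match P0@[2:3]
pos 4 'b': at 6 ·f
pos 5 'd': at 8 ·f  → match P4@[5:5]
pos 6 'd': at 9  → match P4@[6:6]
pos 7 'b': at 10
pos 8 'c': at 11  → match P2@[7:8]
pos 9 'c': at 12
pos 10 'b': at 13  → match P3@[5:10]
pos 11 'a': at 1 ·f
pos 12 'a': at 2  → match P0@[11:12]
pos 13 'c': at 3 ·f
pos 14 'd': at 8 ·f  → match P4@[14:14]
pos 15 'c': at 17
pos 16 'a': at 18  → match P6@[14:16]
pos 17 'a': at 2 ·f  → match P0@[16:17]
pos 18 'a': at 2 ·f  → match P0@[17:18]
pos 19 'c': at 3 ·f
pos 20 'a': at 1 ·f
pos 21 'a': at 2  → match P0@[20:21]
pos 22 'a': at 2 ·f  → match P0@[21:22]
pos 23 'b': at 6 ·f
pos 24 'd': at 8 ·f  → match P4@[24:24]
pos 25 'd': at 9  → match P4@[25:25]
pos 26 'b': at 10
pos 27 'c': at 11  → match P2@[26:27]
pos 28 'c': at 12
pos 29 'b': at 13  → match P3@[24:29]
pos 30 'b': at 6 ·f
pos 31 'b': at 6 ·f
pos 32 'c': at 7  → match P2@[31:32]

All matches (sorted): [[1,2],[3,0],[5,4],[6,4],[8,2],[10,3],[12,0],[14,4],[16,6],[17,0],[18,0],[21,0],[22,0],[24,4],[25,4],[27,2],[29,3],[32,2]]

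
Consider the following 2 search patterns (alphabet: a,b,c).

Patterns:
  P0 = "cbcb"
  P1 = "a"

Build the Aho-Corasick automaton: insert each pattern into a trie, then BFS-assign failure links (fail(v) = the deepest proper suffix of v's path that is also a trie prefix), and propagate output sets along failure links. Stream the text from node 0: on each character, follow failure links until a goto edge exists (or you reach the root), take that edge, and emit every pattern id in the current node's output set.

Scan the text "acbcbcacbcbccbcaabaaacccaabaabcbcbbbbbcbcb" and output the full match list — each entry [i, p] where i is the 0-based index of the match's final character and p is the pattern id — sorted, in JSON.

Build:
Trie (insert patterns):
  n0 'ε': a→5 c→1
  n1 'c': b→2
  n2 'cb': c→3
  n3 'cbc': b→4
  n4 'cbcb': ·  [P0 ends]
  n5 'a': ·  [P1 ends]

Failure links (BFS by depth):
  fail(1) 'c': from fail(0)=0 chase 'c': 0 ⇒ 0;  out=∅∪out(0)=∅
  fail(5) 'a': from fail(0)=0 chase 'a': 0 ⇒ 0;  out={1}∪out(0)={1}
  fail(2) 'cb': from fail(1)=0 chase 'b': 0 ⇒ 0;  out=∅∪out(0)=∅
  fail(3) 'cbc': from fail(2)=0 chase 'c': 0 ⇒ 1;  out=∅∪out(1)=∅
  fail(4) 'cbcb': from fail(3)=1 chase 'b': 1 ⇒ 2;  out={0}∪out(2)={0}

Run:
pos 0 'a': at 5  ** P1@[0:0]
pos 1 'c': at 1 (fail-walked)
pos 2 'b': at 2
pos 3 'c': at 3
pos 4 'b': at 4  ** P0@[1:4]
pos 5 'c': at 3 (fail-walked)
pos 6 'a': at 5 (fail-walked)  ** P1@[6:6]
pos 7 'c': at 1 (fail-walked)
pos 8 'b': at 2
pos 9 'c': at 3
pos 10 'b': at 4  ** P0@[7:10]
pos 11 'c': at 3 (fail-walked)
pos 12 'c': at 1 (fail-walked)
pos 13 'b': at 2
pos 14 'c': at 3
pos 15 'a': at 5 (fail-walked)  ** P1@[15:15]
pos 16 'a': at 5 (fail-walked)  ** P1@[16:16]
pos 17 'b': at 0 (fail-walked)
pos 18 'a': at 5  ** P1@[18:18]
pos 19 'a': at 5 (fail-walked)  ** P1@[19:19]
pos 20 'a': at 5 (fail-walked)  ** P1@[20:20]
pos 21 'c': at 1 (fail-walked)
pos 22 'c': at 1 (fail-walked)
pos 23 'c': at 1 (fail-walked)
pos 24 'a': at 5 (fail-walked)  ** P1@[24:24]
pos 25 'a': at 5 (fail-walked)  ** P1@[25:25]
pos 26 'b': at 0 (fail-walked)
pos 27 'a': at 5  ** P1@[27:27]
pos 28 'a': at 5 (fail-walked)  ** P1@[28:28]
pos 29 'b': at 0 (fail-walked)
pos 30 'c': at 1
pos 31 'b': at 2
pos 32 'c': at 3
pos 33 'b': at 4  ** P0@[30:33]
pos 34 'b': at 0 (fail-walked)
pos 35 'b': at 0
pos 36 'b': at 0
pos 37 'b': at 0
pos 38 'c': at 1
pos 39 'b': at 2
pos 40 'c': at 3
pos 41 'b': at 4  ** P0@[38:41]

Matches: [[0,1],[4,0],[6,1],[10,0],[15,1],[16,1],[18,1],[19,1],[20,1],[24,1],[25,1],[27,1],[28,1],[33,0],[41,0]]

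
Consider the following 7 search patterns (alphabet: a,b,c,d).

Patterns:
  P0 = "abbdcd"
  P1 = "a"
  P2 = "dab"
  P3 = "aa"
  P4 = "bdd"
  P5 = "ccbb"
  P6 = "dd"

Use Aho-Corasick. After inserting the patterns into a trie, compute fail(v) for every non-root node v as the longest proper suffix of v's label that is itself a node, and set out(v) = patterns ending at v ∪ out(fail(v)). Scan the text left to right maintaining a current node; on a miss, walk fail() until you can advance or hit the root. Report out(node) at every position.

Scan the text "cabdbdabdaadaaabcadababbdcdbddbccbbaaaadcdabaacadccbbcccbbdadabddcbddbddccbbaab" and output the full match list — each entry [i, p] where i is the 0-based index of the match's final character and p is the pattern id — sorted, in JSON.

Construct AC machine:
Trie nodes:
  0='ε' goto a→1 b→11 c→14 d→7
  1='a' goto a→10 b→2  [P1 ends]
  2='ab' goto b→3
  3='abb' goto d→4
  4='abbd' goto c→5
  5='abbdc' goto d→6
  6='abbdcd' goto ·  [P0 ends]
  7='d' goto a→8 d→18
  8='da' goto b→9
  9='dab' goto ·  [P2 ends]
  10='aa' goto ·  [P3 ends]
  11='b' goto d→12
  12='bd' goto d→13
  13='bdd' goto ·  [P4 ends]
  14='c' goto c→15
  15='cc' goto b→16
  16='ccb' goto b→17
  17='ccbb' goto ·  [P5 ends]
  18='dd' goto ·  [P6 ends]

BFS fail/out derivation:
  n1('a'): parent n0 fail=0; on 'a' 0 → fail=0;  out {1}∪∅={1}
  n7('d'): parent n0 fail=0; on 'd' 0 → fail=0;  out ∅∪∅=∅
  n11('b'): parent n0 fail=0; on 'b' 0 → fail=0;  out ∅∪∅=∅
  n14('c'): parent n0 fail=0; on 'c' 0 → fail=0;  out ∅∪∅=∅
  n2('ab'): parent n1 fail=0; on 'b' 0 → fail=11;  out ∅∪∅=∅
  n8('da'): parent n7 fail=0; on 'a' 0 → fail=1;  out ∅∪{1}={1}
  n10('aa'): parent n1 fail=0; on 'a' 0 → fail=1;  out {3}∪{1}={1,3}
  n12('bd'): parent n11 fail=0; on 'd' 0 → fail=7;  out ∅∪∅=∅
  n15('cc'): parent n14 fail=0; on 'c' 0 → fail=14;  out ∅∪∅=∅
  n18('dd'): parent n7 fail=0; on 'd' 0 → fail=7;  out {6}∪∅={6}
  n3('abb'): parent n2 fail=11; on 'b' 11→0 → fail=11;  out ∅∪∅=∅
  n9('dab'): parent n8 fail=1; on 'b' 1 → fail=2;  out {2}∪∅={2}
  n13('bdd'): parent n12 fail=7; on 'd' 7 → fail=18;  out {4}∪{6}={4,6}
  n16('ccb'): parent n15 fail=14; on 'b' 14→0 → fail=11;  out ∅∪∅=∅
  n4('abbd'): parent n3 fail=11; on 'd' 11 → fail=12;  out ∅∪∅=∅
  n17('ccbb'): parent n16 fail=11; on 'b' 11→0 → fail=11;  out {5}∪∅={5}
  n5('abbdc'): parent n4 fail=12; on 'c' 12→7→0 → fail=14;  out ∅∪∅=∅
  n6('abbdcd'): parent n5 fail=14; on 'd' 14→0 → fail=7;  out {0}∪∅={0}

Text stream:
[0] read 'c'  n0⇒n14
[1] read 'a'  n14⇒n1 (fail-walked)  ** P1@[1:1]
[2] read 'b'  n1⇒n2
[3] read 'd'  n2⇒n12 (fail-walked)
[4] read 'b'  n12⇒n11 (fail-walked)
[5] read 'd'  n11⇒n12
[6] read 'a'  n12⇒n8 (fail-walked)  ** P1@[6:6]
[7] read 'b'  n8⇒n9  ** P2@[5:7]
[8] read 'd'  n9⇒n12 (fail-walked)
[9] read 'a'  n12⇒n8 (fail-walked)  ** P1@[9:9]
[10] read 'a'  n8⇒n10 (fail-walked)  ** P1@[10:10],P3@[9:10]
[11] read 'd'  n10⇒n7 (fail-walked)
[12] read 'a'  n7⇒n8  ** P1@[12:12]
[13] read 'a'  n8⇒n10 (fail-walked)  ** P1@[13:13],P3@[12:13]
[14] read 'a'  n10⇒n10 (fail-walked)  ** P1@[14:14],P3@[13:14]
[15] read 'b'  n10⇒n2 (fail-walked)
[16] read 'c'  n2⇒n14 (fail-walked)
[17] read 'a'  n14⇒n1 (fail-walked)  ** P1@[17:17]
[18] read 'd'  n1⇒n7 (fail-walked)
[19] read 'a'  n7⇒n8  ** P1@[19:19]
[20] read 'b'  n8⇒n9  ** P2@[18:20]
[21] read 'a'  n9⇒n1 (fail-walked)  ** P1@[21:21]
[22] read 'b'  n1⇒n2
[23] read 'b'  n2⇒n3
[24] read 'd'  n3⇒n4
[25] read 'c'  n4⇒n5
[26] read 'd'  n5⇒n6  ** P0@[21:26]
[27] read 'b'  n6⇒n11 (fail-walked)
[28] read 'd'  n11⇒n12
[29] read 'd'  n12⇒n13  ** P4@[27:29],P6@[28:29]
[30] read 'b'  n13⇒n11 (fail-walked)
[31] read 'c'  n11⇒n14 (fail-walked)
[32] read 'c'  n14⇒n15
[33] read 'b'  n15⇒n16
[34] read 'b'  n16⇒n17  ** P5@[31:34]
[35] read 'a'  n17⇒n1 (fail-walked)  ** P1@[35:35]
[36] read 'a'  n1⇒n10  ** P1@[36:36],P3@[35:36]
[37] read 'a'  n10⇒n10 (fail-walked)  ** P1@[37:37],P3@[36:37]
[38] read 'a'  n10⇒n10 (fail-walked)  ** P1@[38:38],P3@[37:38]
[39] read 'd'  n10⇒n7 (fail-walked)
[40] read 'c'  n7⇒n14 (fail-walked)
[41] read 'd'  n14⇒n7 (fail-walked)
[42] read 'a'  n7⇒n8  ** P1@[42:42]
[43] read 'b'  n8⇒n9  ** P2@[41:43]
[44] read 'a'  n9⇒n1 (fail-walked)  ** P1@[44:44]
[45] read 'a'  n1⇒n10  ** P1@[45:45],P3@[44:45]
[46] read 'c'  n10⇒n14 (fail-walked)
[47] read 'a'  n14⇒n1 (fail-walked)  ** P1@[47:47]
[48] read 'd'  n1⇒n7 (fail-walked)
[49] read 'c'  n7⇒n14 (fail-walked)
[50] read 'c'  n14⇒n15
[51] read 'b'  n15⇒n16
[52] read 'b'  n16⇒n17  ** P5@[49:52]
[53] read 'c'  n17⇒n14 (fail-walked)
[54] read 'c'  n14⇒n15
[55] read 'c'  n15⇒n15 (fail-walked)
[56] read 'b'  n15⇒n16
[57] read 'b'  n16⇒n17  ** P5@[54:57]
[58] read 'd'  n17⇒n12 (fail-walked)
[59] read 'a'  n12⇒n8 (fail-walked)  ** P1@[59:59]
[60] read 'd'  n8⇒n7 (fail-walked)
[61] read 'a'  n7⇒n8  ** P1@[61:61]
[62] read 'b'  n8⇒n9  ** P2@[60:62]
[63] read 'd'  n9⇒n12 (fail-walked)
[64] read 'd'  n12⇒n13  ** P4@[62:64],P6@[63:64]
[65] read 'c'  n13⇒n14 (fail-walked)
[66] read 'b'  n14⇒n11 (fail-walked)
[67] read 'd'  n11⇒n12
[68] read 'd'  n12⇒n13  ** P4@[66:68],P6@[67:68]
[69] read 'b'  n13⇒n11 (fail-walked)
[70] read 'd'  n11⇒n12
[71] read 'd'  n12⇒n13  ** P4@[69:71],P6@[70:71]
[72] read 'c'  n13⇒n14 (fail-walked)
[73] read 'c'  n14⇒n15
[74] read 'b'  n15⇒n16
[75] read 'b'  n16⇒n17  ** P5@[72:75]
[76] read 'a'  n17⇒n1 (fail-walked)  ** P1@[76:76]
[77] read 'a'  n1⇒n10  ** P1@[77:77],P3@[76:77]
[78] read 'b'  n10⇒n2 (fail-walked)

Matches: [[1,1],[6,1],[7,2],[9,1],[10,1],[10,3],[12,1],[13,1],[13,3],[14,1],[14,3],[17,1],[19,1],[20,2],[21,1],[26,0],[29,4],[29,6],[34,5],[35,1],[36,1],[36,3],[37,1],[37,3],[38,1],[38,3],[42,1],[43,2],[44,1],[45,1],[45,3],[47,1],[52,5],[57,5],[59,1],[61,1],[62,2],[64,4],[64,6],[68,4],[68,6],[71,4],[71,6],[75,5],[76,1],[77,1],[77,3]]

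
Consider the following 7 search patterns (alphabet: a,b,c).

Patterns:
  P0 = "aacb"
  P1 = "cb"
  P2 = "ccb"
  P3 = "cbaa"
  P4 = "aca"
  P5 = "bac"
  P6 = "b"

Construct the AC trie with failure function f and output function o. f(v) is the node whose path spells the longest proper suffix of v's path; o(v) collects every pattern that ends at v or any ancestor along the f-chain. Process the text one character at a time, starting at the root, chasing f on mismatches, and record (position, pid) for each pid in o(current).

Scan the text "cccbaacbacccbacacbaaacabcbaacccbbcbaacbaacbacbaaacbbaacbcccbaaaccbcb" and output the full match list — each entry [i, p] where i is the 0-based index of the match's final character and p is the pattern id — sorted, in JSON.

Construct AC machine:
Trie (insert patterns):
  n0 'ε': a→1 b→13 c→5
  n1 'a': a→2 c→11
  n2 'aa': c→3
  n3 'aac': b→4
  n4 'aacb': ·  ←P0
  n5 'c': b→6 c→7
  n6 'cb': a→9  ←P1
  n7 'cc': b→8
  n8 'ccb': ·  ←P2
  n9 'cba': a→10
  n10 'cbaa': ·  ←P3
  n11 'ac': a→12
  n12 'aca': ·  ←P4
  n13 'b': a→14  ←P6
  n14 'ba': c→15
  n15 'bac': ·  ←P5

Failure links (BFS by depth):
  fail(1) 'a': from fail(0)=0 chase 'a': 0 ⇒ 0;  out=∅∪out(0)=∅
  fail(5) 'c': from fail(0)=0 chase 'c': 0 ⇒ 0;  out=∅∪out(0)=∅
  fail(13) 'b': from fail(0)=0 chase 'b': 0 ⇒ 0;  out={6}∪out(0)={6}
  fail(2) 'aa': from fail(1)=0 chase 'a': 0 ⇒ 1;  out=∅∪out(1)=∅
  fail(6) 'cb': from fail(5)=0 chase 'b': 0 ⇒ 13;  out={1}∪out(13)={1,6}
  fail(7) 'cc': from fail(5)=0 chase 'c': 0 ⇒ 5;  out=∅∪out(5)=∅
  fail(11) 'ac': from fail(1)=0 chase 'c': 0 ⇒ 5;  out=∅∪out(5)=∅
  fail(14) 'ba': from fail(13)=0 chase 'a': 0 ⇒ 1;  out=∅∪out(1)=∅
  fail(3) 'aac': from fail(2)=1 chase 'c': 1 ⇒ 11;  out=∅∪out(11)=∅
  fail(8) 'ccb': from fail(7)=5 chase 'b': 5 ⇒ 6;  out={2}∪out(6)={1,2,6}
  fail(9) 'cba': from fail(6)=13 chase 'a': 13 ⇒ 14;  out=∅∪out(14)=∅
  fail(12) 'aca': from fail(11)=5 chase 'a': 5→0 ⇒ 1;  out={4}∪out(1)={4}
  fail(15) 'bac': from fail(14)=1 chase 'c': 1 ⇒ 11;  out={5}∪out(11)={5}
  fail(4) 'aacb': from fail(3)=11 chase 'b': 11→5 ⇒ 6;  out={0}∪out(6)={0,1,6}
  fail(10) 'cbaa': from fail(9)=14 chase 'a': 14→1 ⇒ 2;  out={3}∪out(2)={3}

Scan:
[0] read 'c'  n0⇒n5
[1] read 'c'  n5⇒n7
[2] read 'c'  n7⇒n7 ·f
[3] read 'b'  n7⇒n8  emit P1@[2:3],P2@[1:3],P6@[3:3]
[4] read 'a'  n8⇒n9 ·f
[5] read 'a'  n9⇒n10  emit P3@[2:5]
[6] read 'c'  n10⇒n3 ·f
[7] read 'b'  n3⇒n4  emit P0@[4:7],P1@[6:7],P6@[7:7]
[8] read 'a'  n4⇒n9 ·f
[9] read 'c'  n9⇒n15 ·f  emit P5@[7:9]
[10] read 'c'  n15⇒n7 ·f
[11] read 'c'  n7⇒n7 ·f
[12] read 'b'  n7⇒n8  emit P1@[11:12],P2@[10:12],P6@[12:12]
[13] read 'a'  n8⇒n9 ·f
[14] read 'c'  n9⇒n15 ·f  emit P5@[12:14]
[15] read 'a'  n15⇒n12 ·f  emit P4@[13:15]
[16] read 'c'  n12⇒n11 ·f
[17] read 'b'  n11⇒n6 ·f  emit P1@[16:17],P6@[17:17]
[18] read 'a'  n6⇒n9
[19] read 'a'  n9⇒n10  emit P3@[16:19]
[20] read 'a'  n10⇒n2 ·f
[21] read 'c'  n2⇒n3
[22] read 'a'  n3⇒n12 ·f  emit P4@[20:22]
[23] read 'b'  n12⇒n13 ·f  emit P6@[23:23]
[24] read 'c'  n13⇒n5 ·f
[25] read 'b'  n5⇒n6  emit P1@[24:25],P6@[25:25]
[26] read 'a'  n6⇒n9
[27] read 'a'  n9⇒n10  emit P3@[24:27]
[28] read 'c'  n10⇒n3 ·f
[29] read 'c'  n3⇒n7 ·f
[30] read 'c'  n7⇒n7 ·f
[31] read 'b'  n7⇒n8  emit P1@[30:31],P2@[29:31],P6@[31:31]
[32] read 'b'  n8⇒n13 ·f  emit P6@[32:32]
[33] read 'c'  n13⇒n5 ·f
[34] read 'b'  n5⇒n6  emit P1@[33:34],P6@[34:34]
[35] read 'a'  n6⇒n9
[36] read 'a'  n9⇒n10  emit P3@[33:36]
[37] read 'c'  n10⇒n3 ·f
[38] read 'b'  n3⇒n4  emit P0@[35:38],P1@[37:38],P6@[38:38]
[39] read 'a'  n4⇒n9 ·f
[40] read 'a'  n9⇒n10  emit P3@[37:40]
[41] read 'c'  n10⇒n3 ·f
[42] read 'b'  n3⇒n4  emit P0@[39:42],P1@[41:42],P6@[42:42]
[43] read 'a'  n4⇒n9 ·f
[44] read 'c'  n9⇒n15 ·f  emit P5@[42:44]
[45] read 'b'  n15⇒n6 ·f  emit P1@[44:45],P6@[45:45]
[46] read 'a'  n6⇒n9
[47] read 'a'  n9⇒n10  emit P3@[44:47]
[48] read 'a'  n10⇒n2 ·f
[49] read 'c'  n2⇒n3
[50] read 'b'  n3⇒n4  emit P0@[47:50],P1@[49:50],P6@[50:50]
[51] read 'b'  n4⇒n13 ·f  emit P6@[51:51]
[52] read 'a'  n13⇒n14
[53] read 'a'  n14⇒n2 ·f
[54] read 'c'  n2⇒n3
[55] read 'b'  n3⇒n4  emit P0@[52:55],P1@[54:55],P6@[55:55]
[56] read 'c'  n4⇒n5 ·f
[57] read 'c'  n5⇒n7
[58] read 'c'  n7⇒n7 ·f
[59] read 'b'  n7⇒n8  emit P1@[58:59],P2@[57:59],P6@[59:59]
[60] read 'a'  n8⇒n9 ·f
[61] read 'a'  n9⇒n10  emit P3@[58:61]
[62] read 'a'  n10⇒n2 ·f
[63] read 'c'  n2⇒n3
[64] read 'c'  n3⇒n7 ·f
[65] read 'b'  n7⇒n8  emit P1@[64:65],P2@[63:65],P6@[65:65]
[66] read 'c'  n8⇒n5 ·f
[67] read 'b'  n5⇒n6  emit P1@[66:67],P6@[67:67]

Matches: [[3,1],[3,2],[3,6],[5,3],[7,0],[7,1],[7,6],[9,5],[12,1],[12,2],[12,6],[14,5],[15,4],[17,1],[17,6],[19,3],[22,4],[23,6],[25,1],[25,6],[27,3],[31,1],[31,2],[31,6],[32,6],[34,1],[34,6],[36,3],[38,0],[38,1],[38,6],[40,3],[42,0],[42,1],[42,6],[44,5],[45,1],[45,6],[47,3],[50,0],[50,1],[50,6],[51,6],[55,0],[55,1],[55,6],[59,1],[59,2],[59,6],[61,3],[65,1],[65,2],[65,6],[67,1],[67,6]]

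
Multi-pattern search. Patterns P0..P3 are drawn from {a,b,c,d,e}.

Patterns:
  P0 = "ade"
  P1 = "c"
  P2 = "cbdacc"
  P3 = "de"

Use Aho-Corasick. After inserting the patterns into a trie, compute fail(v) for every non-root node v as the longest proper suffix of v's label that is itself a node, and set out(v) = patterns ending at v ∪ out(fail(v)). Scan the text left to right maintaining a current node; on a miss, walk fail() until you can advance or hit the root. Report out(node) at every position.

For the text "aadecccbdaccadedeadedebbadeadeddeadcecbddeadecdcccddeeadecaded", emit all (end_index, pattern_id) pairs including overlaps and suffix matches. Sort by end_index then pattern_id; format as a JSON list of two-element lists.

Build automaton:
Trie nodes:
  n0 'ε': a→1 c→4 d→10
  n1 'a': d→2
  n2 'ad': e→3
  n3 'ade': ·  [P0 ends]
  n4 'c': b→5  [P1 ends]
  n5 'cb': d→6
  n6 'cbd': a→7
  n7 'cbda': c→8
  n8 'cbdac': c→9
  n9 'cbdacc': ·  [P2 ends]
  n10 'd': e→11
  n11 'de': ·  [P3 ends]

BFS fail/out derivation:
  n1('a'): parent n0 fail=0; on 'a' 0 → fail=0;  out ∅∪∅=∅
  n4('c'): parent n0 fail=0; on 'c' 0 → fail=0;  out {1}∪∅={1}
  n10('d'): parent n0 fail=0; on 'd' 0 → fail=0;  out ∅∪∅=∅
  n2('ad'): parent n1 fail=0; on 'd' 0 → fail=10;  out ∅∪∅=∅
  n5('cb'): parent n4 fail=0; on 'b' 0 → fail=0;  out ∅∪∅=∅
  n11('de'): parent n10 fail=0; on 'e' 0 → fail=0;  out {3}∪∅={3}
  n3('ade'): parent n2 fail=10; on 'e' 10 → fail=11;  out {0}∪{3}={0,3}
  n6('cbd'): parent n5 fail=0; on 'd' 0 → fail=10;  out ∅∪∅=∅
  n7('cbda'): parent n6 fail=10; on 'a' 10→0 → fail=1;  out ∅∪∅=∅
  n8('cbdac'): parent n7 fail=1; on 'c' 1→0 → fail=4;  out ∅∪{1}={1}
  n9('cbdacc'): parent n8 fail=4; on 'c' 4→0 → fail=4;  out {2}∪{1}={1,2}

Scan:
i=0 'a': node 0→1
i=1 'a': node 1→1 ·f
i=2 'd': node 1→2
i=3 'e': node 2→3  ** P0@[1:3],P3@[2:3]
i=4 'c': node 3→4 ·f  ** P1@[4:4]
i=5 'c': node 4→4 ·f  ** P1@[5:5]
i=6 'c': node 4→4 ·f  ** P1@[6:6]
i=7 'b': node 4→5
i=8 'd': node 5→6
i=9 'a': node 6→7
i=10 'c': node 7→8  ** P1@[10:10]
i=11 'c': node 8→9  ** P1@[11:11],P2@[6:11]
i=12 'a': node 9→1 ·f
i=13 'd': node 1→2
i=14 'e': node 2→3  ** P0@[12:14],P3@[13:14]
i=15 'd': node 3→10 ·f
i=16 'e': node 10→11  ** P3@[15:16]
i=17 'a': node 11→1 ·f
i=18 'd': node 1→2
i=19 'e': node 2→3  ** P0@[17:19],P3@[18:19]
i=20 'd': node 3→10 ·f
i=21 'e': node 10→11  ** P3@[20:21]
i=22 'b': node 11→0 ·f
i=23 'b': node 0→0
i=24 'a': node 0→1
i=25 'd': node 1→2
i=26 'e': node 2→3  ** P0@[24:26],P3@[25:26]
i=27 'a': node 3→1 ·f
i=28 'd': node 1→2
i=29 'e': node 2→3  ** P0@[27:29],P3@[28:29]
i=30 'd': node 3→10 ·f
i=31 'd': node 10→10 ·f
i=32 'e': node 10→11  ** P3@[31:32]
i=33 'a': node 11→1 ·f
i=34 'd': node 1→2
i=35 'c': node 2→4 ·f  ** P1@[35:35]
i=36 'e': node 4→0 ·f
i=37 'c': node 0→4  ** P1@[37:37]
i=38 'b': node 4→5
i=39 'd': node 5→6
i=40 'd': node 6→10 ·f
i=41 'e': node 10→11  ** P3@[40:41]
i=42 'a': node 11→1 ·f
i=43 'd': node 1→2
i=44 'e': node 2→3  ** P0@[42:44],P3@[43:44]
i=45 'c': node 3→4 ·f  ** P1@[45:45]
i=46 'd': node 4→10 ·f
i=47 'c': node 10→4 ·f  ** P1@[47:47]
i=48 'c': node 4→4 ·f  ** P1@[48:48]
i=49 'c': node 4→4 ·f  ** P1@[49:49]
i=50 'd': node 4→10 ·f
i=51 'd': node 10→10 ·f
i=52 'e': node 10→11  ** P3@[51:52]
i=53 'e': node 11→0 ·f
i=54 'a': node 0→1
i=55 'd': node 1→2
i=56 'e': node 2→3  ** P0@[54:56],P3@[55:56]
i=57 'c': node 3→4 ·f  ** P1@[57:57]
i=58 'a': node 4→1 ·f
i=59 'd': node 1→2
i=60 'e': node 2→3  ** P0@[58:60],P3@[59:60]
i=61 'd': node 3→10 ·f

Matches: [[3,0],[3,3],[4,1],[5,1],[6,1],[10,1],[11,1],[11,2],[14,0],[14,3],[16,3],[19,0],[19,3],[21,3],[26,0],[26,3],[29,0],[29,3],[32,3],[35,1],[37,1],[41,3],[44,0],[44,3],[45,1],[47,1],[48,1],[49,1],[52,3],[56,0],[56,3],[57,1],[60,0],[60,3]]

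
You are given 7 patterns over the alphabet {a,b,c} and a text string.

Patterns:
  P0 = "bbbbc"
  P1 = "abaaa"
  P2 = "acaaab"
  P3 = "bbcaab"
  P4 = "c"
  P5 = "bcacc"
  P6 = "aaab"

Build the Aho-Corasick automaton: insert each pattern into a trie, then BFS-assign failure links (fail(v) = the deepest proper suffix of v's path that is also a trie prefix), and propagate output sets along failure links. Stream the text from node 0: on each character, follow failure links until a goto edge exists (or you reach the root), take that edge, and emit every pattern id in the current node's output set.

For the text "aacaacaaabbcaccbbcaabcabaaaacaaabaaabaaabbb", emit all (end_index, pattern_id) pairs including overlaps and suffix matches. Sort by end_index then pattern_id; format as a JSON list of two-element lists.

Construct AC machine:
Trie nodes:
  n0 'ε': a→6 b→1 c→20
  n1 'b': b→2 c→21
  n2 'bb': b→3 c→16
  n3 'bbb': b→4
  n4 'bbbb': c→5
  n5 'bbbbc': ·  ←P0
  n6 'a': a→25 b→7 c→11
  n7 'ab': a→8
  n8 'aba': a→9
  n9 'abaa': a→10
  n10 'abaaa': ·  ←P1
  n11 'ac': a→12
  n12 'aca': a→13
  n13 'acaa': a→14
  n14 'acaaa': b→15
  n15 'acaaab': ·  ←P2
  n16 'bbc': a→17
  n17 'bbca': a→18
  n18 'bbcaa': b→19
  n19 'bbcaab': ·  ←P3
  n20 'c': ·  ←P4
  n21 'bc': a→22
  n22 'bca': c→23
  n23 'bcac': c→24
  n24 'bcacc': ·  ←P5
  n25 'aa': a→26
  n26 'aaa': b→27
  n27 'aaab': ·  ←P6

BFS fail/out derivation:
  n1('b'): parent n0 fail=0; on 'b' 0 → fail=0;  out ∅∪∅=∅
  n6('a'): parent n0 fail=0; on 'a' 0 → fail=0;  out ∅∪∅=∅
  n20('c'): parent n0 fail=0; on 'c' 0 → fail=0;  out {4}∪∅={4}
  n2('bb'): parent n1 fail=0; on 'b' 0 → fail=1;  out ∅∪∅=∅
  n7('ab'): parent n6 fail=0; on 'b' 0 → fail=1;  out ∅∪∅=∅
  n11('ac'): parent n6 fail=0; on 'c' 0 → fail=20;  out ∅∪{4}={4}
  n21('bc'): parent n1 fail=0; on 'c' 0 → fail=20;  out ∅∪{4}={4}
  n25('aa'): parent n6 fail=0; on 'a' 0 → fail=6;  out ∅∪∅=∅
  n3('bbb'): parent n2 fail=1; on 'b' 1 → fail=2;  out ∅∪∅=∅
  n8('aba'): parent n7 fail=1; on 'a' 1→0 → fail=6;  out ∅∪∅=∅
  n12('aca'): parent n11 fail=20; on 'a' 20→0 → fail=6;  out ∅∪∅=∅
  n16('bbc'): parent n2 fail=1; on 'c' 1 → fail=21;  out ∅∪{4}={4}
  n22('bca'): parent n21 fail=20; on 'a' 20→0 → fail=6;  out ∅∪∅=∅
  n26('aaa'): parent n25 fail=6; on 'a' 6 → fail=25;  out ∅∪∅=∅
  n4('bbbb'): parent n3 fail=2; on 'b' 2 → fail=3;  out ∅∪∅=∅
  n9('abaa'): parent n8 fail=6; on 'a' 6 → fail=25;  out ∅∪∅=∅
  n13('acaa'): parent n12 fail=6; on 'a' 6 → fail=25;  out ∅∪∅=∅
  n17('bbca'): parent n16 fail=21; on 'a' 21 → fail=22;  out ∅∪∅=∅
  n23('bcac'): parent n22 fail=6; on 'c' 6 → fail=11;  out ∅∪{4}={4}
  n27('aaab'): parent n26 fail=25; on 'b' 25→6 → fail=7;  out {6}∪∅={6}
  n5('bbbbc'): parent n4 fail=3; on 'c' 3→2 → fail=16;  out {0}∪{4}={0,4}
  n10('abaaa'): parent n9 fail=25; on 'a' 25 → fail=26;  out {1}∪∅={1}
  n14('acaaa'): parent n13 fail=25; on 'a' 25 → fail=26;  out ∅∪∅=∅
  n18('bbcaa'): parent n17 fail=22; on 'a' 22→6 → fail=25;  out ∅∪∅=∅
  n24('bcacc'): parent n23 fail=11; on 'c' 11→20→0 → fail=20;  out {5}∪{4}={4,5}
  n15('acaaab'): parent n14 fail=26; on 'b' 26 → fail=27;  out {2}∪{6}={2,6}
  n19('bbcaab'): parent n18 fail=25; on 'b' 25→6 → fail=7;  out {3}∪∅={3}

Scan:
i=0 'a': node 0→6
i=1 'a': node 6→25
i=2 'c': node 25→11 (via fail)  emit P4@[2:2]
i=3 'a': node 11→12
i=4 'a': node 12→13
i=5 'c': node 13→11 (via fail)  emit P4@[5:5]
i=6 'a': node 11→12
i=7 'a': node 12→13
i=8 'a': node 13→14
i=9 'b': node 14→15  emit P2@[4:9],P6@[6:9]
i=10 'b': node 15→2 (via fail)
i=11 'c': node 2→16  emit P4@[11:11]
i=12 'a': node 16→17
i=13 'c': node 17→23 (via fail)  emit P4@[13:13]
i=14 'c': node 23→24  emit P4@[14:14],P5@[10:14]
i=15 'b': node 24→1 (via fail)
i=16 'b': node 1→2
i=17 'c': node 2→16  emit P4@[17:17]
i=18 'a': node 16→17
i=19 'a': node 17→18
i=20 'b': node 18→19  emit P3@[15:20]
i=21 'c': node 19→21 (via fail)  emit P4@[21:21]
i=22 'a': node 21→22
i=23 'b': node 22→7 (via fail)
i=24 'a': node 7→8
i=25 'a': node 8→9
i=26 'a': node 9→10  emit P1@[22:26]
i=27 'a': node 10→26 (via fail)
i=28 'c': node 26→11 (via fail)  emit P4@[28:28]
i=29 'a': node 11→12
i=30 'a': node 12→13
i=31 'a': node 13→14
i=32 'b': node 14→15  emit P2@[27:32],P6@[29:32]
i=33 'a': node 15→8 (via fail)
i=34 'a': node 8→9
i=35 'a': node 9→10  emit P1@[31:35]
i=36 'b': node 10→27 (via fail)  emit P6@[33:36]
i=37 'a': node 27→8 (via fail)
i=38 'a': node 8→9
i=39 'a': node 9→10  emit P1@[35:39]
i=40 'b': node 10→27 (via fail)  emit P6@[37:40]
i=41 'b': node 27→2 (via fail)
i=42 'b': node 2→3

Matches: [[2,4],[5,4],[9,2],[9,6],[11,4],[13,4],[14,4],[14,5],[17,4],[20,3],[21,4],[26,1],[28,4],[32,2],[32,6],[35,1],[36,6],[39,1],[40,6]]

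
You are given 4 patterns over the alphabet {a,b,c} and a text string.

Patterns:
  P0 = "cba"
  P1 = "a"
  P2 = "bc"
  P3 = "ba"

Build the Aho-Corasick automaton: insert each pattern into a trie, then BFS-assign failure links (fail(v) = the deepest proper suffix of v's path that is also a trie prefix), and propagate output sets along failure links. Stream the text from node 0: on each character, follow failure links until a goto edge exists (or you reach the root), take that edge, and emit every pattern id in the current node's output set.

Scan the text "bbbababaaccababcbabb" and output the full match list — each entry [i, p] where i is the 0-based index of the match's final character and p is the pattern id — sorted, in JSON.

Construct AC machine:
Trie nodes:
  n0 'ε': a→4 b→5 c→1
  n1 'c': b→2
  n2 'cb': a→3
  n3 'cba': ·  ←P0
  n4 'a': ·  ←P1
  n5 'b': a→7 c→6
  n6 'bc': ·  ←P2
  n7 'ba': ·  ←P3

BFS fail/out derivation:
  fail(1) 'c': from fail(0)=0 chase 'c': 0 ⇒ 0;  out=∅∪out(0)=∅
  fail(4) 'a': from fail(0)=0 chase 'a': 0 ⇒ 0;  out={1}∪out(0)={1}
  fail(5) 'b': from fail(0)=0 chase 'b': 0 ⇒ 0;  out=∅∪out(0)=∅
  fail(2) 'cb': from fail(1)=0 chase 'b': 0 ⇒ 5;  out=∅∪out(5)=∅
  fail(6) 'bc': from fail(5)=0 chase 'c': 0 ⇒ 1;  out={2}∪out(1)={2}
  fail(7) 'ba': from fail(5)=0 chase 'a': 0 ⇒ 4;  out={3}∪out(4)={1,3}
  fail(3) 'cba': from fail(2)=5 chase 'a': 5 ⇒ 7;  out={0}∪out(7)={0,1,3}

Text stream:
i=0 'b': node 0→5
i=1 'b': node 5→5 (fail-walked)
i=2 'b': node 5→5 (fail-walked)
i=3 'a': node 5→7  emit P1@[3:3],P3@[2:3]
i=4 'b': node 7→5 (fail-walked)
i=5 'a': node 5→7  emit P1@[5:5],P3@[4:5]
i=6 'b': node 7→5 (fail-walked)
i=7 'a': node 5→7  emit P1@[7:7],P3@[6:7]
i=8 'a': node 7→4 (fail-walked)  emit P1@[8:8]
i=9 'c': node 4→1 (fail-walked)
i=10 'c': node 1→1 (fail-walked)
i=11 'a': node 1→4 (fail-walked)  emit P1@[11:11]
i=12 'b': node 4→5 (fail-walked)
i=13 'a': node 5→7  emit P1@[13:13],P3@[12:13]
i=14 'b': node 7→5 (fail-walked)
i=15 'c': node 5→6  emit P2@[14:15]
i=16 'b': node 6→2 (fail-walked)
i=17 'a': node 2→3  emit P0@[15:17],P1@[17:17],P3@[16:17]
i=18 'b': node 3→5 (fail-walked)
i=19 'b': node 5→5 (fail-walked)

All matches (sorted): [[3,1],[3,3],[5,1],[5,3],[7,1],[7,3],[8,1],[11,1],[13,1],[13,3],[15,2],[17,0],[17,1],[17,3]]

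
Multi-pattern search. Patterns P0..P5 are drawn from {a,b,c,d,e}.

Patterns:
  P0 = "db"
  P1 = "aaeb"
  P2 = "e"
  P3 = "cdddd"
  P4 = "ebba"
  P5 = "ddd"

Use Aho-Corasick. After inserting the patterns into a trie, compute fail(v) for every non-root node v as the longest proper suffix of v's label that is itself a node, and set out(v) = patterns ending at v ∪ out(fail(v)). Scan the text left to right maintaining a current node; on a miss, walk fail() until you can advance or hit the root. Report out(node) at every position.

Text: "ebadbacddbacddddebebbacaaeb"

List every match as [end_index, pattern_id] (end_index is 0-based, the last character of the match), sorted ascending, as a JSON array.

Build automaton:
Trie (insert patterns):
  0='ε' goto a→3 c→8 d→1 e→7
  1='d' goto b→2 d→16
  2='db' goto ·  ←P0
  3='a' goto a→4
  4='aa' goto e→5
  5='aae' goto b→6
  6='aaeb' goto ·  ←P1
  7='e' goto b→13  ←P2
  8='c' goto d→9
  9='cd' goto d→10
  10='cdd' goto d→11
  11='cddd' goto d→12
  12='cdddd' goto ·  ←P3
  13='eb' goto b→14
  14='ebb' goto a→15
  15='ebba' goto ·  ←P4
  16='dd' goto d→17
  17='ddd' goto ·  ←P5

Failure links (BFS by depth):
  n1('d'): parent n0 fail=0; on 'd' 0 → fail=0;  out ∅∪∅=∅
  n3('a'): parent n0 fail=0; on 'a' 0 → fail=0;  out ∅∪∅=∅
  n7('e'): parent n0 fail=0; on 'e' 0 → fail=0;  out {2}∪∅={2}
  n8('c'): parent n0 fail=0; on 'c' 0 → fail=0;  out ∅∪∅=∅
  n2('db'): parent n1 fail=0; on 'b' 0 → fail=0;  out {0}∪∅={0}
  n4('aa'): parent n3 fail=0; on 'a' 0 → fail=3;  out ∅∪∅=∅
  n9('cd'): parent n8 fail=0; on 'd' 0 → fail=1;  out ∅∪∅=∅
  n13('eb'): parent n7 fail=0; on 'b' 0 → fail=0;  out ∅∪∅=∅
  n16('dd'): parent n1 fail=0; on 'd' 0 → fail=1;  out ∅∪∅=∅
  n5('aae'): parent n4 fail=3; on 'e' 3→0 → fail=7;  out ∅∪{2}={2}
  n10('cdd'): parent n9 fail=1; on 'd' 1 → fail=16;  out ∅∪∅=∅
  n14('ebb'): parent n13 fail=0; on 'b' 0 → fail=0;  out ∅∪∅=∅
  n17('ddd'): parent n16 fail=1; on 'd' 1 → fail=16;  out {5}∪∅={5}
  n6('aaeb'): parent n5 fail=7; on 'b' 7 → fail=13;  out {1}∪∅={1}
  n11('cddd'): parent n10 fail=16; on 'd' 16 → fail=17;  out ∅∪{5}={5}
  n15('ebba'): parent n14 fail=0; on 'a' 0 → fail=3;  out {4}∪∅={4}
  n12('cdddd'): parent n11 fail=17; on 'd' 17→16 → fail=17;  out {3}∪{5}={3,5}

Run:
pos 0 'e': at 7  emit P2@[0:0]
pos 1 'b': at 13
pos 2 'a': at 3 ·f
pos 3 'd': at 1 ·f
pos 4 'b': at 2  emit P0@[3:4]
pos 5 'a': at 3 ·f
pos 6 'c': at 8 ·f
pos 7 'd': at 9
pos 8 'd': at 10
pos 9 'b': at 2 ·f  emit P0@[8:9]
pos 10 'a': at 3 ·f
pos 11 'c': at 8 ·f
pos 12 'd': at 9
pos 13 'd': at 10
pos 14 'd': at 11  emit P5@[12:14]
pos 15 'd': at 12  emit P3@[11:15],P5@[13:15]
pos 16 'e': at 7 ·f  emit P2@[16:16]
pos 17 'b': at 13
pos 18 'e': at 7 ·f  emit P2@[18:18]
pos 19 'b': at 13
pos 20 'b': at 14
pos 21 'a': at 15  emit P4@[18:21]
pos 22 'c': at 8 ·f
pos 23 'a': at 3 ·f
pos 24 'a': at 4
pos 25 'e': at 5  emit P2@[25:25]
pos 26 'b': at 6  emit P1@[23:26]

Matches: [[0,2],[4,0],[9,0],[14,5],[15,3],[15,5],[16,2],[18,2],[21,4],[25,2],[26,1]]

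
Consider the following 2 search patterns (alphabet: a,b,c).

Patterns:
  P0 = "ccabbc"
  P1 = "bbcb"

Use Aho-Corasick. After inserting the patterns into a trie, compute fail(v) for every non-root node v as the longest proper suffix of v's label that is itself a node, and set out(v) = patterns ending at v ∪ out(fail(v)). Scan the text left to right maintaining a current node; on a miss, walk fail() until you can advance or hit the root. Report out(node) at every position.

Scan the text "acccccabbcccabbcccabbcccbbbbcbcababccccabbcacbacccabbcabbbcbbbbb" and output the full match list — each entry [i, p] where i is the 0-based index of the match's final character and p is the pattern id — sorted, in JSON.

Construct AC machine:
Trie (insert patterns):
  n0 'ε': b→7 c→1
  n1 'c': c→2
  n2 'cc': a→3
  n3 'cca': b→4
  n4 'ccab': b→5
  n5 'ccabb': c→6
  n6 'ccabbc': ·  [P0 ends]
  n7 'b': b→8
  n8 'bb': c→9
  n9 'bbc': b→10
  n10 'bbcb': ·  [P1 ends]

BFS fail/out derivation:
  n1('c'): parent n0 fail=0; on 'c' 0 → fail=0;  out ∅∪∅=∅
  n7('b'): parent n0 fail=0; on 'b' 0 → fail=0;  out ∅∪∅=∅
  n2('cc'): parent n1 fail=0; on 'c' 0 → fail=1;  out ∅∪∅=∅
  n8('bb'): parent n7 fail=0; on 'b' 0 → fail=7;  out ∅∪∅=∅
  n3('cca'): parent n2 fail=1; on 'a' 1→0 → fail=0;  out ∅∪∅=∅
  n9('bbc'): parent n8 fail=7; on 'c' 7→0 → fail=1;  out ∅∪∅=∅
  n4('ccab'): parent n3 fail=0; on 'b' 0 → fail=7;  out ∅∪∅=∅
  n10('bbcb'): parent n9 fail=1; on 'b' 1→0 → fail=7;  out {1}∪∅={1}
  n5('ccabb'): parent n4 fail=7; on 'b' 7 → fail=8;  out ∅∪∅=∅
  n6('ccabbc'): parent n5 fail=8; on 'c' 8 → fail=9;  out {0}∪∅={0}

Run:
[0] read 'a'  n0⇒n0
[1] read 'c'  n0⇒n1
[2] read 'c'  n1⇒n2
[3] read 'c'  n2⇒n2 ·f
[4] read 'c'  n2⇒n2 ·f
[5] read 'c'  n2⇒n2 ·f
[6] read 'a'  n2⇒n3
[7] read 'b'  n3⇒n4
[8] read 'b'  n4⇒n5
[9] read 'c'  n5⇒n6  emit P0@[4:9]
[10] read 'c'  n6⇒n2 ·f
[11] read 'c'  n2⇒n2 ·f
[12] read 'a'  n2⇒n3
[13] read 'b'  n3⇒n4
[14] read 'b'  n4⇒n5
[15] read 'c'  n5⇒n6  emit P0@[10:15]
[16] read 'c'  n6⇒n2 ·f
[17] read 'c'  n2⇒n2 ·f
[18] read 'a'  n2⇒n3
[19] read 'b'  n3⇒n4
[20] read 'b'  n4⇒n5
[21] read 'c'  n5⇒n6  emit P0@[16:21]
[22] read 'c'  n6⇒n2 ·f
[23] read 'c'  n2⇒n2 ·f
[24] read 'b'  n2⇒n7 ·f
[25] read 'b'  n7⇒n8
[26] read 'b'  n8⇒n8 ·f
[27] read 'b'  n8⇒n8 ·f
[28] read 'c'  n8⇒n9
[29] read 'b'  n9⇒n10  emit P1@[26:29]
[30] read 'c'  n10⇒n1 ·f
[31] read 'a'  n1⇒n0 ·f
[32] read 'b'  n0⇒n7
[33] read 'a'  n7⇒n0 ·f
[34] read 'b'  n0⇒n7
[35] read 'c'  n7⇒n1 ·f
[36] read 'c'  n1⇒n2
[37] read 'c'  n2⇒n2 ·f
[38] read 'c'  n2⇒n2 ·f
[39] read 'a'  n2⇒n3
[40] read 'b'  n3⇒n4
[41] read 'b'  n4⇒n5
[42] read 'c'  n5⇒n6  emit P0@[37:42]
[43] read 'a'  n6⇒n0 ·f
[44] read 'c'  n0⇒n1
[45] read 'b'  n1⇒n7 ·f
[46] read 'a'  n7⇒n0 ·f
[47] read 'c'  n0⇒n1
[48] read 'c'  n1⇒n2
[49] read 'c'  n2⇒n2 ·f
[50] read 'a'  n2⇒n3
[51] read 'b'  n3⇒n4
[52] read 'b'  n4⇒n5
[53] read 'c'  n5⇒n6  emit P0@[48:53]
[54] read 'a'  n6⇒n0 ·f
[55] read 'b'  n0⇒n7
[56] read 'b'  n7⇒n8
[57] read 'b'  n8⇒n8 ·f
[58] read 'c'  n8⇒n9
[59] read 'b'  n9⇒n10  emit P1@[56:59]
[60] read 'b'  n10⇒n8 ·f
[61] read 'b'  n8⇒n8 ·f
[62] read 'b'  n8⇒n8 ·f
[63] read 'b'  n8⇒n8 ·f

Result: [[9,0],[15,0],[21,0],[29,1],[42,0],[53,0],[59,1]]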